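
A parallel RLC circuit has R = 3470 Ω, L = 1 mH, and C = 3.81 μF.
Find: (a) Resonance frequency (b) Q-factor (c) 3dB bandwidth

Step 1 — Resonance: ω₀ = 1/√(LC) = 1/√(0.001·3.81e-06) = 1.62e+04 rad/s.
Step 2 — f₀ = ω₀/(2π) = 2578 Hz.
Step 3 — Parallel Q: Q = R/(ω₀L) = 3470/(1.62e+04·0.001) = 214.2.
Step 4 — Bandwidth: Δω = ω₀/Q = 75.64 rad/s; BW = Δω/(2π) = 12.04 Hz.

(a) f₀ = 2578 Hz  (b) Q = 214.2  (c) BW = 12.04 Hz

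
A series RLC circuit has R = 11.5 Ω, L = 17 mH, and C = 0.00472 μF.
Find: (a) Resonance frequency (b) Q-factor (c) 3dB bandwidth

Step 1 — Resonance: ω₀ = 1/√(LC) = 1/√(0.017·4.72e-09) = 1.116e+05 rad/s.
Step 2 — f₀ = ω₀/(2π) = 1.777e+04 Hz.
Step 3 — Series Q: Q = ω₀L/R = 1.116e+05·0.017/11.5 = 165.
Step 4 — Bandwidth: Δω = ω₀/Q = 676.5 rad/s; BW = Δω/(2π) = 107.7 Hz.

(a) f₀ = 1.777e+04 Hz  (b) Q = 165  (c) BW = 107.7 Hz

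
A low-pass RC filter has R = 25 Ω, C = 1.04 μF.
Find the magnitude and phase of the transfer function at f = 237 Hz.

Step 1 — Angular frequency: ω = 2π·237 = 1489 rad/s.
Step 2 — Transfer function: H(jω) = 1/(1 + jωRC).
Step 3 — Denominator: 1 + jωRC = 1 + j·1489·25·1.04e-06 = 1 + j0.03872.
Step 4 — H = 0.9985 - j0.03866.
Step 5 — Magnitude: |H| = 0.9993 (-0.0 dB); phase: φ = -2.2°.

|H| = 0.9993 (-0.0 dB), φ = -2.2°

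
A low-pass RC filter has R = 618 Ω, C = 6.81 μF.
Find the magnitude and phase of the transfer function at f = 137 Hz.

Step 1 — Angular frequency: ω = 2π·137 = 860.8 rad/s.
Step 2 — Transfer function: H(jω) = 1/(1 + jωRC).
Step 3 — Denominator: 1 + jωRC = 1 + j·860.8·618·6.81e-06 = 1 + j3.623.
Step 4 — H = 0.0708 - j0.2565.
Step 5 — Magnitude: |H| = 0.2661 (-11.5 dB); phase: φ = -74.6°.

|H| = 0.2661 (-11.5 dB), φ = -74.6°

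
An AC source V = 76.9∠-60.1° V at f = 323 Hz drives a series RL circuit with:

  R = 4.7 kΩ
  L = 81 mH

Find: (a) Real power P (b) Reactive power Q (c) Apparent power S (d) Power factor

Step 1 — Angular frequency: ω = 2π·f = 2π·323 = 2029 rad/s.
Step 2 — Component impedances:
  R: Z = R = 4700 Ω
  L: Z = jωL = j·2029·0.081 = 0 + j164.4 Ω
Step 3 — Series combination: Z_total = R + L = 4700 + j164.4 Ω = 4703∠2.0° Ω.
Step 4 — Source phasor: V = 76.9∠-60.1° V = 38.33 - j66.66 V.
Step 5 — Current: I = V / Z = 0.007651 - j0.01445 A = 0.01635∠-62.1° A.
Step 6 — Complex power: S = V·I* = 1.257 + j0.04395 VA.
Step 7 — Real power: P = Re(S) = 1.257 W.
Step 8 — Reactive power: Q = Im(S) = 0.04395 VAR.
Step 9 — Apparent power: |S| = 1.257 VA.
Step 10 — Power factor: PF = P/|S| = 0.9994 (lagging).

(a) P = 1.257 W  (b) Q = 0.04395 VAR  (c) S = 1.257 VA  (d) PF = 0.9994 (lagging)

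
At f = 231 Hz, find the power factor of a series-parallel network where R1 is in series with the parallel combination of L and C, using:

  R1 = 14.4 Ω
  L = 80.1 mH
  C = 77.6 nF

Step 1 — Angular frequency: ω = 2π·f = 2π·231 = 1451 rad/s.
Step 2 — Component impedances:
  R1: Z = R = 14.4 Ω
  L: Z = jωL = j·1451·0.0801 = 0 + j116.3 Ω
  C: Z = 1/(jωC) = -j/(ω·C) = 0 - j8879 Ω
Step 3 — Parallel branch: L || C = 1/(1/L + 1/C) = 0 + j117.8 Ω.
Step 4 — Series with R1: Z_total = R1 + (L || C) = 14.4 + j117.8 Ω = 118.7∠83.0° Ω.
Step 5 — Power factor: PF = cos(φ) = Re(Z)/|Z| = 14.4/118.7 = 0.1213.
Step 6 — Type: Im(Z) = 117.8 ⇒ lagging (phase φ = 83.0°).

PF = 0.1213 (lagging, φ = 83.0°)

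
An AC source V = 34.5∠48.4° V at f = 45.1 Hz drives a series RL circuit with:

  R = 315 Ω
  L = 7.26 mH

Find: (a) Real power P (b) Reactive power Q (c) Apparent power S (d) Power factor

Step 1 — Angular frequency: ω = 2π·f = 2π·45.1 = 283.4 rad/s.
Step 2 — Component impedances:
  R: Z = R = 315 Ω
  L: Z = jωL = j·283.4·0.00726 = 0 + j2.057 Ω
Step 3 — Series combination: Z_total = R + L = 315 + j2.057 Ω = 315∠0.4° Ω.
Step 4 — Source phasor: V = 34.5∠48.4° V = 22.91 + j25.8 V.
Step 5 — Current: I = V / Z = 0.07325 + j0.08142 A = 0.1095∠48.0° A.
Step 6 — Complex power: S = V·I* = 3.778 + j0.02468 VA.
Step 7 — Real power: P = Re(S) = 3.778 W.
Step 8 — Reactive power: Q = Im(S) = 0.02468 VAR.
Step 9 — Apparent power: |S| = 3.778 VA.
Step 10 — Power factor: PF = P/|S| = 1 (lagging).

(a) P = 3.778 W  (b) Q = 0.02468 VAR  (c) S = 3.778 VA  (d) PF = 1 (lagging)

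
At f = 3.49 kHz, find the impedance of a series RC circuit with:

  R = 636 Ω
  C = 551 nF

Step 1 — Angular frequency: ω = 2π·f = 2π·3490 = 2.193e+04 rad/s.
Step 2 — Component impedances:
  R: Z = R = 636 Ω
  C: Z = 1/(jωC) = -j/(ω·C) = 0 - j82.76 Ω
Step 3 — Series combination: Z_total = R + C = 636 - j82.76 Ω = 641.4∠-7.4° Ω.

Z = 636 - j82.76 Ω = 641.4∠-7.4° Ω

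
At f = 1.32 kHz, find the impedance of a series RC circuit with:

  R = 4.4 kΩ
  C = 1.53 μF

Step 1 — Angular frequency: ω = 2π·f = 2π·1320 = 8294 rad/s.
Step 2 — Component impedances:
  R: Z = R = 4400 Ω
  C: Z = 1/(jωC) = -j/(ω·C) = 0 - j78.81 Ω
Step 3 — Series combination: Z_total = R + C = 4400 - j78.81 Ω = 4401∠-1.0° Ω.

Z = 4400 - j78.81 Ω = 4401∠-1.0° Ω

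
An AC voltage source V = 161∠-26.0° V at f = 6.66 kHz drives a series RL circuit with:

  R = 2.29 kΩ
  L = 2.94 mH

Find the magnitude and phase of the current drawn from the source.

Step 1 — Angular frequency: ω = 2π·f = 2π·6660 = 4.185e+04 rad/s.
Step 2 — Component impedances:
  R: Z = R = 2290 Ω
  L: Z = jωL = j·4.185e+04·0.00294 = 0 + j123 Ω
Step 3 — Series combination: Z_total = R + L = 2290 + j123 Ω = 2293∠3.1° Ω.
Step 4 — Source phasor: V = 161∠-26.0° V = 144.7 - j70.58 V.
Step 5 — Ohm's law: I = V / Z_total = (144.7 - j70.58) / (2290 + j123) = 0.06136 - j0.03412 A.
Step 6 — Convert to polar: |I| = 0.0702 A, ∠I = -29.1°.

I = 0.0702∠-29.1° A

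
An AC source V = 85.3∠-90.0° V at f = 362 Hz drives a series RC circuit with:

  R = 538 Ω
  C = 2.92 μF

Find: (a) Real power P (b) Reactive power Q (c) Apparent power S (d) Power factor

Step 1 — Angular frequency: ω = 2π·f = 2π·362 = 2275 rad/s.
Step 2 — Component impedances:
  R: Z = R = 538 Ω
  C: Z = 1/(jωC) = -j/(ω·C) = 0 - j150.6 Ω
Step 3 — Series combination: Z_total = R + C = 538 - j150.6 Ω = 558.7∠-15.6° Ω.
Step 4 — Source phasor: V = 85.3∠-90.0° V = 0 - j85.3 V.
Step 5 — Current: I = V / Z = 0.04115 - j0.147 A = 0.1527∠-74.4° A.
Step 6 — Complex power: S = V·I* = 12.54 - j3.51 VA.
Step 7 — Real power: P = Re(S) = 12.54 W.
Step 8 — Reactive power: Q = Im(S) = -3.51 VAR.
Step 9 — Apparent power: |S| = 13.02 VA.
Step 10 — Power factor: PF = P/|S| = 0.963 (leading).

(a) P = 12.54 W  (b) Q = -3.51 VAR  (c) S = 13.02 VA  (d) PF = 0.963 (leading)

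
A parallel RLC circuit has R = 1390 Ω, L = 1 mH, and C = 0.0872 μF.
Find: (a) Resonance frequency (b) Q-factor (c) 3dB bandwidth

Step 1 — Resonance: ω₀ = 1/√(LC) = 1/√(0.001·8.72e-08) = 1.071e+05 rad/s.
Step 2 — f₀ = ω₀/(2π) = 1.704e+04 Hz.
Step 3 — Parallel Q: Q = R/(ω₀L) = 1390/(1.071e+05·0.001) = 12.98.
Step 4 — Bandwidth: Δω = ω₀/Q = 8250 rad/s; BW = Δω/(2π) = 1313 Hz.

(a) f₀ = 1.704e+04 Hz  (b) Q = 12.98  (c) BW = 1313 Hz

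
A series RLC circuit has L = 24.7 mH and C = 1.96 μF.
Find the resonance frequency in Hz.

Step 1 — Resonance condition Im(Z)=0 gives ω₀ = 1/√(LC).
Step 2 — ω₀ = 1/√(0.0247·1.96e-06) = 4545 rad/s.
Step 3 — f₀ = ω₀/(2π) = 723.3 Hz.

f₀ = 723.3 Hz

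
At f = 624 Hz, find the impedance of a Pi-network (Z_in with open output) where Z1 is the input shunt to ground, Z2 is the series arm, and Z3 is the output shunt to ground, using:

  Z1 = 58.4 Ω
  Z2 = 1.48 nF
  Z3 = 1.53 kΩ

Step 1 — Angular frequency: ω = 2π·f = 2π·624 = 3921 rad/s.
Step 2 — Component impedances:
  Z1: Z = R = 58.4 Ω
  Z2: Z = 1/(jωC) = -j/(ω·C) = 0 - j1.723e+05 Ω
  Z3: Z = R = 1530 Ω
Step 3 — With open output, the series arm Z2 and the output shunt Z3 appear in series to ground: Z2 + Z3 = 1530 - j1.723e+05 Ω.
Step 4 — Parallel with input shunt Z1: Z_in = Z1 || (Z2 + Z3) = 58.4 - j0.01979 Ω = 58.4∠-0.0° Ω.

Z = 58.4 - j0.01979 Ω = 58.4∠-0.0° Ω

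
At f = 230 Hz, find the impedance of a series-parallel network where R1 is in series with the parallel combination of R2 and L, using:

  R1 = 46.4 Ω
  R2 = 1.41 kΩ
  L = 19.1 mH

Step 1 — Angular frequency: ω = 2π·f = 2π·230 = 1445 rad/s.
Step 2 — Component impedances:
  R1: Z = R = 46.4 Ω
  R2: Z = R = 1410 Ω
  L: Z = jωL = j·1445·0.0191 = 0 + j27.6 Ω
Step 3 — Parallel branch: R2 || L = 1/(1/R2 + 1/L) = 0.5401 + j27.59 Ω.
Step 4 — Series with R1: Z_total = R1 + (R2 || L) = 46.94 + j27.59 Ω = 54.45∠30.4° Ω.

Z = 46.94 + j27.59 Ω = 54.45∠30.4° Ω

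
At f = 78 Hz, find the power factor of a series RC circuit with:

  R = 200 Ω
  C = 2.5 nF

Step 1 — Angular frequency: ω = 2π·f = 2π·78 = 490.1 rad/s.
Step 2 — Component impedances:
  R: Z = R = 200 Ω
  C: Z = 1/(jωC) = -j/(ω·C) = 0 - j8.162e+05 Ω
Step 3 — Series combination: Z_total = R + C = 200 - j8.162e+05 Ω = 8.162e+05∠-90.0° Ω.
Step 4 — Power factor: PF = cos(φ) = Re(Z)/|Z| = 200/8.162e+05 = 0.000245.
Step 5 — Type: Im(Z) = -8.162e+05 ⇒ leading (phase φ = -90.0°).

PF = 0.000245 (leading, φ = -90.0°)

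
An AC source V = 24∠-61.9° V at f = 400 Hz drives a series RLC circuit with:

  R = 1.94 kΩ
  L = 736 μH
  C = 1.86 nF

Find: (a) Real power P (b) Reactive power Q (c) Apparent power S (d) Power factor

Step 1 — Angular frequency: ω = 2π·f = 2π·400 = 2513 rad/s.
Step 2 — Component impedances:
  R: Z = R = 1940 Ω
  L: Z = jωL = j·2513·0.000736 = 0 + j1.85 Ω
  C: Z = 1/(jωC) = -j/(ω·C) = 0 - j2.139e+05 Ω
Step 3 — Series combination: Z_total = R + L + C = 1940 - j2.139e+05 Ω = 2.139e+05∠-89.5° Ω.
Step 4 — Source phasor: V = 24∠-61.9° V = 11.3 - j21.17 V.
Step 5 — Current: I = V / Z = 9.944e-05 + j5.194e-05 A = 0.0001122∠27.6° A.
Step 6 — Complex power: S = V·I* = 2.442e-05 - j0.002692 VA.
Step 7 — Real power: P = Re(S) = 2.442e-05 W.
Step 8 — Reactive power: Q = Im(S) = -0.002692 VAR.
Step 9 — Apparent power: |S| = 0.002693 VA.
Step 10 — Power factor: PF = P/|S| = 0.009069 (leading).

(a) P = 2.442e-05 W  (b) Q = -0.002692 VAR  (c) S = 0.002693 VA  (d) PF = 0.009069 (leading)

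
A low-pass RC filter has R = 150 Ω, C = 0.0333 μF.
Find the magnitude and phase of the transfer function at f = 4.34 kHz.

Step 1 — Angular frequency: ω = 2π·4340 = 2.727e+04 rad/s.
Step 2 — Transfer function: H(jω) = 1/(1 + jωRC).
Step 3 — Denominator: 1 + jωRC = 1 + j·2.727e+04·150·3.33e-08 = 1 + j0.1362.
Step 4 — H = 0.9818 - j0.1337.
Step 5 — Magnitude: |H| = 0.9909 (-0.1 dB); phase: φ = -7.8°.

|H| = 0.9909 (-0.1 dB), φ = -7.8°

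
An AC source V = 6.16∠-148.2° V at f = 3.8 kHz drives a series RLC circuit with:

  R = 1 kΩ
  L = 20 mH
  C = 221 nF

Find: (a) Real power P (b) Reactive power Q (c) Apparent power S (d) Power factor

Step 1 — Angular frequency: ω = 2π·f = 2π·3800 = 2.388e+04 rad/s.
Step 2 — Component impedances:
  R: Z = R = 1000 Ω
  L: Z = jωL = j·2.388e+04·0.02 = 0 + j477.5 Ω
  C: Z = 1/(jωC) = -j/(ω·C) = 0 - j189.5 Ω
Step 3 — Series combination: Z_total = R + L + C = 1000 + j288 Ω = 1041∠16.1° Ω.
Step 4 — Source phasor: V = 6.16∠-148.2° V = -5.235 - j3.246 V.
Step 5 — Current: I = V / Z = -0.005698 - j0.001605 A = 0.005919∠-164.3° A.
Step 6 — Complex power: S = V·I* = 0.03504 + j0.01009 VA.
Step 7 — Real power: P = Re(S) = 0.03504 W.
Step 8 — Reactive power: Q = Im(S) = 0.01009 VAR.
Step 9 — Apparent power: |S| = 0.03646 VA.
Step 10 — Power factor: PF = P/|S| = 0.9609 (lagging).

(a) P = 0.03504 W  (b) Q = 0.01009 VAR  (c) S = 0.03646 VA  (d) PF = 0.9609 (lagging)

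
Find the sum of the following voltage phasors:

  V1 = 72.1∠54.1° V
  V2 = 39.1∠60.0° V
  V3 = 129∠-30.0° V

Step 1 — Convert each phasor to rectangular form:
  V1 = 72.1·(cos(54.1°) + j·sin(54.1°)) = 42.28 + j58.4 V
  V2 = 39.1·(cos(60.0°) + j·sin(60.0°)) = 19.55 + j33.86 V
  V3 = 129·(cos(-30.0°) + j·sin(-30.0°)) = 111.7 - j64.5 V
Step 2 — Sum components: V_total = 173.5 + j27.77 V.
Step 3 — Convert to polar: |V_total| = 175.8 V, ∠V_total = 9.1°.

V_total = 175.8∠9.1° V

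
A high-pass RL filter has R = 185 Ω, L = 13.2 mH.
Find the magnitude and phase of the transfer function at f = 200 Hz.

Step 1 — Angular frequency: ω = 2π·200 = 1257 rad/s.
Step 2 — Transfer function: H(jω) = jωL/(R + jωL).
Step 3 — Numerator jωL = j·16.59; denominator R + jωL = 185 + j16.59.
Step 4 — H = 0.007975 + j0.08895.
Step 5 — Magnitude: |H| = 0.0893 (-21.0 dB); phase: φ = 84.9°.

|H| = 0.0893 (-21.0 dB), φ = 84.9°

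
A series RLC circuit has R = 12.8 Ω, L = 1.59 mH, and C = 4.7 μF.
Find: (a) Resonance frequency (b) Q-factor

Step 1 — Resonance condition Im(Z)=0 gives ω₀ = 1/√(LC).
Step 2 — ω₀ = 1/√(0.00159·4.7e-06) = 1.157e+04 rad/s.
Step 3 — f₀ = ω₀/(2π) = 1841 Hz.
Step 4 — Series Q: Q = ω₀L/R = 1.157e+04·0.00159/12.8 = 1.437.

(a) f₀ = 1841 Hz  (b) Q = 1.437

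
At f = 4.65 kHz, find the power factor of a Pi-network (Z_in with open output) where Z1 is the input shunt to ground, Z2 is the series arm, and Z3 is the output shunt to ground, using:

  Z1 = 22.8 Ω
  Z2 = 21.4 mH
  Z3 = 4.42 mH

Step 1 — Angular frequency: ω = 2π·f = 2π·4650 = 2.922e+04 rad/s.
Step 2 — Component impedances:
  Z1: Z = R = 22.8 Ω
  Z2: Z = jωL = j·2.922e+04·0.0214 = 0 + j625.2 Ω
  Z3: Z = jωL = j·2.922e+04·0.00442 = 0 + j129.1 Ω
Step 3 — With open output, the series arm Z2 and the output shunt Z3 appear in series to ground: Z2 + Z3 = 0 + j754.4 Ω.
Step 4 — Parallel with input shunt Z1: Z_in = Z1 || (Z2 + Z3) = 22.78 + j0.6885 Ω = 22.79∠1.7° Ω.
Step 5 — Power factor: PF = cos(φ) = Re(Z)/|Z| = 22.779/22.79 = 0.9995.
Step 6 — Type: Im(Z) = 0.6885 ⇒ lagging (phase φ = 1.7°).

PF = 0.9995 (lagging, φ = 1.7°)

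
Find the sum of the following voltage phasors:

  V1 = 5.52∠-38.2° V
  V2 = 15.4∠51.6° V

Step 1 — Convert each phasor to rectangular form:
  V1 = 5.52·(cos(-38.2°) + j·sin(-38.2°)) = 4.338 - j3.414 V
  V2 = 15.4·(cos(51.6°) + j·sin(51.6°)) = 9.566 + j12.07 V
Step 2 — Sum components: V_total = 13.9 + j8.655 V.
Step 3 — Convert to polar: |V_total| = 16.38 V, ∠V_total = 31.9°.

V_total = 16.38∠31.9° V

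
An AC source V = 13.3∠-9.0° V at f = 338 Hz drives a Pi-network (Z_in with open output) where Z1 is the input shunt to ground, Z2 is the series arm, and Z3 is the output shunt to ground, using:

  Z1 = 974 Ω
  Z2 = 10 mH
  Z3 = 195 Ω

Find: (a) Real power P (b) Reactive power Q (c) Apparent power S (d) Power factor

Step 1 — Angular frequency: ω = 2π·f = 2π·338 = 2124 rad/s.
Step 2 — Component impedances:
  Z1: Z = R = 974 Ω
  Z2: Z = jωL = j·2124·0.01 = 0 + j21.24 Ω
  Z3: Z = R = 195 Ω
Step 3 — With open output, the series arm Z2 and the output shunt Z3 appear in series to ground: Z2 + Z3 = 195 + j21.24 Ω.
Step 4 — Parallel with input shunt Z1: Z_in = Z1 || (Z2 + Z3) = 162.7 + j14.74 Ω = 163.4∠5.2° Ω.
Step 5 — Source phasor: V = 13.3∠-9.0° V = 13.14 - j2.081 V.
Step 6 — Current: I = V / Z = 0.07891 - j0.01993 A = 0.08139∠-14.2° A.
Step 7 — Complex power: S = V·I* = 1.078 + j0.09764 VA.
Step 8 — Real power: P = Re(S) = 1.078 W.
Step 9 — Reactive power: Q = Im(S) = 0.09764 VAR.
Step 10 — Apparent power: |S| = 1.083 VA.
Step 11 — Power factor: PF = P/|S| = 0.9959 (lagging).

(a) P = 1.078 W  (b) Q = 0.09764 VAR  (c) S = 1.083 VA  (d) PF = 0.9959 (lagging)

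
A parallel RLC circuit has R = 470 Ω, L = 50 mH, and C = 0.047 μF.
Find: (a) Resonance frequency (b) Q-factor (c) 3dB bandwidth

Step 1 — Resonance: ω₀ = 1/√(LC) = 1/√(0.05·4.7e-08) = 2.063e+04 rad/s.
Step 2 — f₀ = ω₀/(2π) = 3283 Hz.
Step 3 — Parallel Q: Q = R/(ω₀L) = 470/(2.063e+04·0.05) = 0.4557.
Step 4 — Bandwidth: Δω = ω₀/Q = 4.527e+04 rad/s; BW = Δω/(2π) = 7205 Hz.

(a) f₀ = 3283 Hz  (b) Q = 0.4557  (c) BW = 7205 Hz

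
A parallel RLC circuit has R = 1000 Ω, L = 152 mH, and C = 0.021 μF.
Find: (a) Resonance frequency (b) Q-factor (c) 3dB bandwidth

Step 1 — Resonance: ω₀ = 1/√(LC) = 1/√(0.152·2.1e-08) = 1.77e+04 rad/s.
Step 2 — f₀ = ω₀/(2π) = 2817 Hz.
Step 3 — Parallel Q: Q = R/(ω₀L) = 1000/(1.77e+04·0.152) = 0.3717.
Step 4 — Bandwidth: Δω = ω₀/Q = 4.762e+04 rad/s; BW = Δω/(2π) = 7579 Hz.

(a) f₀ = 2817 Hz  (b) Q = 0.3717  (c) BW = 7579 Hz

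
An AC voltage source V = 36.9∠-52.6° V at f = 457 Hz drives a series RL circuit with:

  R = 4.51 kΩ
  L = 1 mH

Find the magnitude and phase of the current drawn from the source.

Step 1 — Angular frequency: ω = 2π·f = 2π·457 = 2871 rad/s.
Step 2 — Component impedances:
  R: Z = R = 4510 Ω
  L: Z = jωL = j·2871·0.001 = 0 + j2.871 Ω
Step 3 — Series combination: Z_total = R + L = 4510 + j2.871 Ω = 4510∠0.0° Ω.
Step 4 — Source phasor: V = 36.9∠-52.6° V = 22.41 - j29.31 V.
Step 5 — Ohm's law: I = V / Z_total = (22.41 - j29.31) / (4510 + j2.871) = 0.004965 - j0.006503 A.
Step 6 — Convert to polar: |I| = 0.008182 A, ∠I = -52.6°.

I = 0.008182∠-52.6° A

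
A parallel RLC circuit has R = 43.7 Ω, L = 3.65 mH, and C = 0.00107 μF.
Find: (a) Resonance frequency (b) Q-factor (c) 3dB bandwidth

Step 1 — Resonance: ω₀ = 1/√(LC) = 1/√(0.00365·1.07e-09) = 5.06e+05 rad/s.
Step 2 — f₀ = ω₀/(2π) = 8.053e+04 Hz.
Step 3 — Parallel Q: Q = R/(ω₀L) = 43.7/(5.06e+05·0.00365) = 0.02366.
Step 4 — Bandwidth: Δω = ω₀/Q = 2.139e+07 rad/s; BW = Δω/(2π) = 3.404e+06 Hz.

(a) f₀ = 8.053e+04 Hz  (b) Q = 0.02366  (c) BW = 3.404e+06 Hz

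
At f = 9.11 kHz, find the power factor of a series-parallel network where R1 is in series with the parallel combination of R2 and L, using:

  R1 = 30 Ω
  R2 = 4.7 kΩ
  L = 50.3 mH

Step 1 — Angular frequency: ω = 2π·f = 2π·9110 = 5.724e+04 rad/s.
Step 2 — Component impedances:
  R1: Z = R = 30 Ω
  R2: Z = R = 4700 Ω
  L: Z = jωL = j·5.724e+04·0.0503 = 0 + j2879 Ω
Step 3 — Parallel branch: R2 || L = 1/(1/R2 + 1/L) = 1282 + j2094 Ω.
Step 4 — Series with R1: Z_total = R1 + (R2 || L) = 1312 + j2094 Ω = 2471∠57.9° Ω.
Step 5 — Power factor: PF = cos(φ) = Re(Z)/|Z| = 1312.5/2470.9 = 0.5312.
Step 6 — Type: Im(Z) = 2094 ⇒ lagging (phase φ = 57.9°).

PF = 0.5312 (lagging, φ = 57.9°)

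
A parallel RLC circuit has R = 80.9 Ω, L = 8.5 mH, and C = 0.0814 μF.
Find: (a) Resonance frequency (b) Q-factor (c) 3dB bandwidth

Step 1 — Resonance: ω₀ = 1/√(LC) = 1/√(0.0085·8.14e-08) = 3.802e+04 rad/s.
Step 2 — f₀ = ω₀/(2π) = 6051 Hz.
Step 3 — Parallel Q: Q = R/(ω₀L) = 80.9/(3.802e+04·0.0085) = 0.2504.
Step 4 — Bandwidth: Δω = ω₀/Q = 1.519e+05 rad/s; BW = Δω/(2π) = 2.417e+04 Hz.

(a) f₀ = 6051 Hz  (b) Q = 0.2504  (c) BW = 2.417e+04 Hz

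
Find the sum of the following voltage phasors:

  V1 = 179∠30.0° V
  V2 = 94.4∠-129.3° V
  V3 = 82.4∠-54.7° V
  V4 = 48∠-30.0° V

Step 1 — Convert each phasor to rectangular form:
  V1 = 179·(cos(30.0°) + j·sin(30.0°)) = 155 + j89.5 V
  V2 = 94.4·(cos(-129.3°) + j·sin(-129.3°)) = -59.79 - j73.05 V
  V3 = 82.4·(cos(-54.7°) + j·sin(-54.7°)) = 47.62 - j67.25 V
  V4 = 48·(cos(-30.0°) + j·sin(-30.0°)) = 41.57 - j24 V
Step 2 — Sum components: V_total = 184.4 - j74.8 V.
Step 3 — Convert to polar: |V_total| = 199 V, ∠V_total = -22.1°.

V_total = 199∠-22.1° V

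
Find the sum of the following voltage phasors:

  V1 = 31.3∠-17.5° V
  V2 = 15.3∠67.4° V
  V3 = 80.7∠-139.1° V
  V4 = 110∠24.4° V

Step 1 — Convert each phasor to rectangular form:
  V1 = 31.3·(cos(-17.5°) + j·sin(-17.5°)) = 29.85 - j9.412 V
  V2 = 15.3·(cos(67.4°) + j·sin(67.4°)) = 5.88 + j14.13 V
  V3 = 80.7·(cos(-139.1°) + j·sin(-139.1°)) = -61 - j52.84 V
  V4 = 110·(cos(24.4°) + j·sin(24.4°)) = 100.2 + j45.44 V
Step 2 — Sum components: V_total = 74.91 - j2.683 V.
Step 3 — Convert to polar: |V_total| = 74.96 V, ∠V_total = -2.1°.

V_total = 74.96∠-2.1° V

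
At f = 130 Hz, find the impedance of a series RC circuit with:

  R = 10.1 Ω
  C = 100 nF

Step 1 — Angular frequency: ω = 2π·f = 2π·130 = 816.8 rad/s.
Step 2 — Component impedances:
  R: Z = R = 10.1 Ω
  C: Z = 1/(jωC) = -j/(ω·C) = 0 - j1.224e+04 Ω
Step 3 — Series combination: Z_total = R + C = 10.1 - j1.224e+04 Ω = 1.224e+04∠-90.0° Ω.

Z = 10.1 - j1.224e+04 Ω = 1.224e+04∠-90.0° Ω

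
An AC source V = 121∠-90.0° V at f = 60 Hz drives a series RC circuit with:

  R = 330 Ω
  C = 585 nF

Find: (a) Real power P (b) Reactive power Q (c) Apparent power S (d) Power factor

Step 1 — Angular frequency: ω = 2π·f = 2π·60 = 377 rad/s.
Step 2 — Component impedances:
  R: Z = R = 330 Ω
  C: Z = 1/(jωC) = -j/(ω·C) = 0 - j4534 Ω
Step 3 — Series combination: Z_total = R + C = 330 - j4534 Ω = 4546∠-85.8° Ω.
Step 4 — Source phasor: V = 121∠-90.0° V = 0 - j121 V.
Step 5 — Current: I = V / Z = 0.02654 - j0.001932 A = 0.02661∠-4.2° A.
Step 6 — Complex power: S = V·I* = 0.2338 - j3.212 VA.
Step 7 — Real power: P = Re(S) = 0.2338 W.
Step 8 — Reactive power: Q = Im(S) = -3.212 VAR.
Step 9 — Apparent power: |S| = 3.22 VA.
Step 10 — Power factor: PF = P/|S| = 0.07259 (leading).

(a) P = 0.2338 W  (b) Q = -3.212 VAR  (c) S = 3.22 VA  (d) PF = 0.07259 (leading)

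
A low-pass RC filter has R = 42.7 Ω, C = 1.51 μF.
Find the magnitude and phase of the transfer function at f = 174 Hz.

Step 1 — Angular frequency: ω = 2π·174 = 1093 rad/s.
Step 2 — Transfer function: H(jω) = 1/(1 + jωRC).
Step 3 — Denominator: 1 + jωRC = 1 + j·1093·42.7·1.51e-06 = 1 + j0.07049.
Step 4 — H = 0.9951 - j0.07014.
Step 5 — Magnitude: |H| = 0.9975 (-0.0 dB); phase: φ = -4.0°.

|H| = 0.9975 (-0.0 dB), φ = -4.0°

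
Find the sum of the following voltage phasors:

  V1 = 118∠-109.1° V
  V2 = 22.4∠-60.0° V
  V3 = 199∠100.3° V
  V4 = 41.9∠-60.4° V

Step 1 — Convert each phasor to rectangular form:
  V1 = 118·(cos(-109.1°) + j·sin(-109.1°)) = -38.61 - j111.5 V
  V2 = 22.4·(cos(-60.0°) + j·sin(-60.0°)) = 11.2 - j19.4 V
  V3 = 199·(cos(100.3°) + j·sin(100.3°)) = -35.58 + j195.8 V
  V4 = 41.9·(cos(-60.4°) + j·sin(-60.4°)) = 20.7 - j36.43 V
Step 2 — Sum components: V_total = -42.3 + j28.46 V.
Step 3 — Convert to polar: |V_total| = 50.98 V, ∠V_total = 146.1°.

V_total = 50.98∠146.1° V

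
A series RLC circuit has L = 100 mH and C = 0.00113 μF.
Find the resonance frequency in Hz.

Step 1 — Resonance condition Im(Z)=0 gives ω₀ = 1/√(LC).
Step 2 — ω₀ = 1/√(0.1·1.13e-09) = 9.407e+04 rad/s.
Step 3 — f₀ = ω₀/(2π) = 1.497e+04 Hz.

f₀ = 1.497e+04 Hz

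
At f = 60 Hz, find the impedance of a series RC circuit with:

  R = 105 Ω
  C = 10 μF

Step 1 — Angular frequency: ω = 2π·f = 2π·60 = 377 rad/s.
Step 2 — Component impedances:
  R: Z = R = 105 Ω
  C: Z = 1/(jωC) = -j/(ω·C) = 0 - j265.3 Ω
Step 3 — Series combination: Z_total = R + C = 105 - j265.3 Ω = 285.3∠-68.4° Ω.

Z = 105 - j265.3 Ω = 285.3∠-68.4° Ω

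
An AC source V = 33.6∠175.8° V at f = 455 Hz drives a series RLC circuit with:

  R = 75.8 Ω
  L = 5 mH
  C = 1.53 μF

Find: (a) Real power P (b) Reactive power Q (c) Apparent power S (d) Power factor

Step 1 — Angular frequency: ω = 2π·f = 2π·455 = 2859 rad/s.
Step 2 — Component impedances:
  R: Z = R = 75.8 Ω
  L: Z = jωL = j·2859·0.005 = 0 + j14.29 Ω
  C: Z = 1/(jωC) = -j/(ω·C) = 0 - j228.6 Ω
Step 3 — Series combination: Z_total = R + L + C = 75.8 - j214.3 Ω = 227.3∠-70.5° Ω.
Step 4 — Source phasor: V = 33.6∠175.8° V = -33.51 + j2.461 V.
Step 5 — Current: I = V / Z = -0.05935 - j0.1354 A = 0.1478∠-113.7° A.
Step 6 — Complex power: S = V·I* = 1.656 - j4.682 VA.
Step 7 — Real power: P = Re(S) = 1.656 W.
Step 8 — Reactive power: Q = Im(S) = -4.682 VAR.
Step 9 — Apparent power: |S| = 4.966 VA.
Step 10 — Power factor: PF = P/|S| = 0.3334 (leading).

(a) P = 1.656 W  (b) Q = -4.682 VAR  (c) S = 4.966 VA  (d) PF = 0.3334 (leading)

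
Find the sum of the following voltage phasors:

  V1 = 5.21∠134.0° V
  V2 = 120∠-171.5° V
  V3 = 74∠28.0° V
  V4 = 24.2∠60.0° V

Step 1 — Convert each phasor to rectangular form:
  V1 = 5.21·(cos(134.0°) + j·sin(134.0°)) = -3.619 + j3.748 V
  V2 = 120·(cos(-171.5°) + j·sin(-171.5°)) = -118.7 - j17.74 V
  V3 = 74·(cos(28.0°) + j·sin(28.0°)) = 65.34 + j34.74 V
  V4 = 24.2·(cos(60.0°) + j·sin(60.0°)) = 12.1 + j20.96 V
Step 2 — Sum components: V_total = -44.86 + j41.71 V.
Step 3 — Convert to polar: |V_total| = 61.26 V, ∠V_total = 137.1°.

V_total = 61.26∠137.1° V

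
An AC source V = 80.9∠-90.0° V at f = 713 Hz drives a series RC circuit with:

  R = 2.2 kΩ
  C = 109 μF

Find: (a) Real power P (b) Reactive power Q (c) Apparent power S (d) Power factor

Step 1 — Angular frequency: ω = 2π·f = 2π·713 = 4480 rad/s.
Step 2 — Component impedances:
  R: Z = R = 2200 Ω
  C: Z = 1/(jωC) = -j/(ω·C) = 0 - j2.048 Ω
Step 3 — Series combination: Z_total = R + C = 2200 - j2.048 Ω = 2200∠-0.1° Ω.
Step 4 — Source phasor: V = 80.9∠-90.0° V = 0 - j80.9 V.
Step 5 — Current: I = V / Z = 3.423e-05 - j0.03677 A = 0.03677∠-89.9° A.
Step 6 — Complex power: S = V·I* = 2.975 - j0.002769 VA.
Step 7 — Real power: P = Re(S) = 2.975 W.
Step 8 — Reactive power: Q = Im(S) = -0.002769 VAR.
Step 9 — Apparent power: |S| = 2.975 VA.
Step 10 — Power factor: PF = P/|S| = 1 (leading).

(a) P = 2.975 W  (b) Q = -0.002769 VAR  (c) S = 2.975 VA  (d) PF = 1 (leading)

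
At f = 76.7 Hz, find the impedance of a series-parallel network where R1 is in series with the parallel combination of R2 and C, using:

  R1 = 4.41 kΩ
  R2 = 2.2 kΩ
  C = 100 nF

Step 1 — Angular frequency: ω = 2π·f = 2π·76.7 = 481.9 rad/s.
Step 2 — Component impedances:
  R1: Z = R = 4410 Ω
  R2: Z = R = 2200 Ω
  C: Z = 1/(jωC) = -j/(ω·C) = 0 - j2.075e+04 Ω
Step 3 — Parallel branch: R2 || C = 1/(1/R2 + 1/C) = 2176 - j230.7 Ω.
Step 4 — Series with R1: Z_total = R1 + (R2 || C) = 6586 - j230.7 Ω = 6590∠-2.0° Ω.

Z = 6586 - j230.7 Ω = 6590∠-2.0° Ω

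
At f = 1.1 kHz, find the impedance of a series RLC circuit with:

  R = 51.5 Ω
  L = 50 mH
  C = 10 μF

Step 1 — Angular frequency: ω = 2π·f = 2π·1100 = 6912 rad/s.
Step 2 — Component impedances:
  R: Z = R = 51.5 Ω
  L: Z = jωL = j·6912·0.05 = 0 + j345.6 Ω
  C: Z = 1/(jωC) = -j/(ω·C) = 0 - j14.47 Ω
Step 3 — Series combination: Z_total = R + L + C = 51.5 + j331.1 Ω = 335.1∠81.2° Ω.

Z = 51.5 + j331.1 Ω = 335.1∠81.2° Ω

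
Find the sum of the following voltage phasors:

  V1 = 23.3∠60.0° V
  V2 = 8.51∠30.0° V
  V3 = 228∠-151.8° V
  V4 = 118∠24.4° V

Step 1 — Convert each phasor to rectangular form:
  V1 = 23.3·(cos(60.0°) + j·sin(60.0°)) = 11.65 + j20.18 V
  V2 = 8.51·(cos(30.0°) + j·sin(30.0°)) = 7.37 + j4.255 V
  V3 = 228·(cos(-151.8°) + j·sin(-151.8°)) = -200.9 - j107.7 V
  V4 = 118·(cos(24.4°) + j·sin(24.4°)) = 107.5 + j48.75 V
Step 2 — Sum components: V_total = -74.46 - j34.56 V.
Step 3 — Convert to polar: |V_total| = 82.09 V, ∠V_total = -155.1°.

V_total = 82.09∠-155.1° V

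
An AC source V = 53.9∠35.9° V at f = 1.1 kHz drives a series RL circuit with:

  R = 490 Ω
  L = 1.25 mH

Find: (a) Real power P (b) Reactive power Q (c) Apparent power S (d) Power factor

Step 1 — Angular frequency: ω = 2π·f = 2π·1100 = 6912 rad/s.
Step 2 — Component impedances:
  R: Z = R = 490 Ω
  L: Z = jωL = j·6912·0.00125 = 0 + j8.639 Ω
Step 3 — Series combination: Z_total = R + L = 490 + j8.639 Ω = 490.1∠1.0° Ω.
Step 4 — Source phasor: V = 53.9∠35.9° V = 43.66 + j31.61 V.
Step 5 — Current: I = V / Z = 0.09021 + j0.06291 A = 0.11∠34.9° A.
Step 6 — Complex power: S = V·I* = 5.927 + j0.1045 VA.
Step 7 — Real power: P = Re(S) = 5.927 W.
Step 8 — Reactive power: Q = Im(S) = 0.1045 VAR.
Step 9 — Apparent power: |S| = 5.928 VA.
Step 10 — Power factor: PF = P/|S| = 0.9998 (lagging).

(a) P = 5.927 W  (b) Q = 0.1045 VAR  (c) S = 5.928 VA  (d) PF = 0.9998 (lagging)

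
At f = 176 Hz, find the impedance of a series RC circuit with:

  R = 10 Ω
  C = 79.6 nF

Step 1 — Angular frequency: ω = 2π·f = 2π·176 = 1106 rad/s.
Step 2 — Component impedances:
  R: Z = R = 10 Ω
  C: Z = 1/(jωC) = -j/(ω·C) = 0 - j1.136e+04 Ω
Step 3 — Series combination: Z_total = R + C = 10 - j1.136e+04 Ω = 1.136e+04∠-89.9° Ω.

Z = 10 - j1.136e+04 Ω = 1.136e+04∠-89.9° Ω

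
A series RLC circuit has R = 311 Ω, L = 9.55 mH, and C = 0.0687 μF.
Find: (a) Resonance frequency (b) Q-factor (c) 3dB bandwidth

Step 1 — Resonance: ω₀ = 1/√(LC) = 1/√(0.00955·6.87e-08) = 3.904e+04 rad/s.
Step 2 — f₀ = ω₀/(2π) = 6214 Hz.
Step 3 — Series Q: Q = ω₀L/R = 3.904e+04·0.00955/311 = 1.199.
Step 4 — Bandwidth: Δω = ω₀/Q = 3.257e+04 rad/s; BW = Δω/(2π) = 5183 Hz.

(a) f₀ = 6214 Hz  (b) Q = 1.199  (c) BW = 5183 Hz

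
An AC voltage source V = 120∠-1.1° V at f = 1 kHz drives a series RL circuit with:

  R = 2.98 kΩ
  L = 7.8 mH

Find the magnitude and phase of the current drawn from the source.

Step 1 — Angular frequency: ω = 2π·f = 2π·1000 = 6283 rad/s.
Step 2 — Component impedances:
  R: Z = R = 2980 Ω
  L: Z = jωL = j·6283·0.0078 = 0 + j49.01 Ω
Step 3 — Series combination: Z_total = R + L = 2980 + j49.01 Ω = 2980∠0.9° Ω.
Step 4 — Source phasor: V = 120∠-1.1° V = 120 - j2.304 V.
Step 5 — Ohm's law: I = V / Z_total = (120 - j2.304) / (2980 + j49.01) = 0.04024 - j0.001435 A.
Step 6 — Convert to polar: |I| = 0.04026 A, ∠I = -2.0°.

I = 0.04026∠-2.0° A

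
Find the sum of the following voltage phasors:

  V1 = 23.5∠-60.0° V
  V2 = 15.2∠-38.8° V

Step 1 — Convert each phasor to rectangular form:
  V1 = 23.5·(cos(-60.0°) + j·sin(-60.0°)) = 11.75 - j20.35 V
  V2 = 15.2·(cos(-38.8°) + j·sin(-38.8°)) = 11.85 - j9.524 V
Step 2 — Sum components: V_total = 23.6 - j29.88 V.
Step 3 — Convert to polar: |V_total| = 38.07 V, ∠V_total = -51.7°.

V_total = 38.07∠-51.7° V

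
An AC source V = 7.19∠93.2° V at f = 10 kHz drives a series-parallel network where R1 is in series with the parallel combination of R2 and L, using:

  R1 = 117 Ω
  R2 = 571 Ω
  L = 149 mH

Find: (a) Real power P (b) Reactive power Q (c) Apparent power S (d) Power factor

Step 1 — Angular frequency: ω = 2π·f = 2π·1e+04 = 6.283e+04 rad/s.
Step 2 — Component impedances:
  R1: Z = R = 117 Ω
  R2: Z = R = 571 Ω
  L: Z = jωL = j·6.283e+04·0.149 = 0 + j9362 Ω
Step 3 — Parallel branch: R2 || L = 1/(1/R2 + 1/L) = 568.9 + j34.7 Ω.
Step 4 — Series with R1: Z_total = R1 + (R2 || L) = 685.9 + j34.7 Ω = 686.8∠2.9° Ω.
Step 5 — Source phasor: V = 7.19∠93.2° V = -0.4014 + j7.179 V.
Step 6 — Current: I = V / Z = -5.555e-05 + j0.01047 A = 0.01047∠90.3° A.
Step 7 — Complex power: S = V·I* = 0.07518 + j0.003803 VA.
Step 8 — Real power: P = Re(S) = 0.07518 W.
Step 9 — Reactive power: Q = Im(S) = 0.003803 VAR.
Step 10 — Apparent power: |S| = 0.07528 VA.
Step 11 — Power factor: PF = P/|S| = 0.9987 (lagging).

(a) P = 0.07518 W  (b) Q = 0.003803 VAR  (c) S = 0.07528 VA  (d) PF = 0.9987 (lagging)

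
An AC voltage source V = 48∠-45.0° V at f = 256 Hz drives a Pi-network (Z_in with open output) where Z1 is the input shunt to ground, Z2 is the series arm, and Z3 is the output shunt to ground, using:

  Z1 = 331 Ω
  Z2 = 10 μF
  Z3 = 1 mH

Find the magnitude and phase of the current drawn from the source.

Step 1 — Angular frequency: ω = 2π·f = 2π·256 = 1608 rad/s.
Step 2 — Component impedances:
  Z1: Z = R = 331 Ω
  Z2: Z = 1/(jωC) = -j/(ω·C) = 0 - j62.17 Ω
  Z3: Z = jωL = j·1608·0.001 = 0 + j1.608 Ω
Step 3 — With open output, the series arm Z2 and the output shunt Z3 appear in series to ground: Z2 + Z3 = 0 - j60.56 Ω.
Step 4 — Parallel with input shunt Z1: Z_in = Z1 || (Z2 + Z3) = 10.72 - j58.6 Ω = 59.57∠-79.6° Ω.
Step 5 — Source phasor: V = 48∠-45.0° V = 33.94 - j33.94 V.
Step 6 — Ohm's law: I = V / Z_total = (33.94 - j33.94) / (10.72 - j58.6) = 0.663 + j0.4579 A.
Step 7 — Convert to polar: |I| = 0.8057 A, ∠I = 34.6°.

I = 0.8057∠34.6° A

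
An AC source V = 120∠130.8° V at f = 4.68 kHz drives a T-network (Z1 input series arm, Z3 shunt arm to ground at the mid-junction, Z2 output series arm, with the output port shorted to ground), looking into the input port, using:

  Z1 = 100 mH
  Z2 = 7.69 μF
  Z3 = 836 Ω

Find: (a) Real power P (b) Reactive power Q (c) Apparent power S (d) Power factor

Step 1 — Angular frequency: ω = 2π·f = 2π·4680 = 2.941e+04 rad/s.
Step 2 — Component impedances:
  Z1: Z = jωL = j·2.941e+04·0.1 = 0 + j2941 Ω
  Z2: Z = 1/(jωC) = -j/(ω·C) = 0 - j4.422 Ω
  Z3: Z = R = 836 Ω
Step 3 — With the output port shorted to ground, the output series arm Z2 runs from the junction to ground; the shunt arm Z3 also runs from the junction to ground. They appear in parallel: Z3 || Z2 = 0.02339 - j4.422 Ω.
Step 4 — Series with input arm Z1: Z_in = Z1 + (Z3 || Z2) = 0.02339 + j2936 Ω = 2936∠90.0° Ω.
Step 5 — Source phasor: V = 120∠130.8° V = -78.41 + j90.84 V.
Step 6 — Current: I = V / Z = 0.03094 + j0.02671 A = 0.04087∠40.8° A.
Step 7 — Complex power: S = V·I* = 3.907e-05 + j4.904 VA.
Step 8 — Real power: P = Re(S) = 3.907e-05 W.
Step 9 — Reactive power: Q = Im(S) = 4.904 VAR.
Step 10 — Apparent power: |S| = 4.904 VA.
Step 11 — Power factor: PF = P/|S| = 7.967e-06 (lagging).

(a) P = 3.907e-05 W  (b) Q = 4.904 VAR  (c) S = 4.904 VA  (d) PF = 7.967e-06 (lagging)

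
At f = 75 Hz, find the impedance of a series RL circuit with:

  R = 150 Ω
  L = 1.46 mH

Step 1 — Angular frequency: ω = 2π·f = 2π·75 = 471.2 rad/s.
Step 2 — Component impedances:
  R: Z = R = 150 Ω
  L: Z = jωL = j·471.2·0.00146 = 0 + j0.688 Ω
Step 3 — Series combination: Z_total = R + L = 150 + j0.688 Ω = 150∠0.3° Ω.

Z = 150 + j0.688 Ω = 150∠0.3° Ω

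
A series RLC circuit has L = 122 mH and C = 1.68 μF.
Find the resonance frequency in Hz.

Step 1 — Resonance condition Im(Z)=0 gives ω₀ = 1/√(LC).
Step 2 — ω₀ = 1/√(0.122·1.68e-06) = 2209 rad/s.
Step 3 — f₀ = ω₀/(2π) = 351.5 Hz.

f₀ = 351.5 Hz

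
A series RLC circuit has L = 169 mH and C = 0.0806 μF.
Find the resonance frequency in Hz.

Step 1 — Resonance condition Im(Z)=0 gives ω₀ = 1/√(LC).
Step 2 — ω₀ = 1/√(0.169·8.06e-08) = 8568 rad/s.
Step 3 — f₀ = ω₀/(2π) = 1364 Hz.

f₀ = 1364 Hz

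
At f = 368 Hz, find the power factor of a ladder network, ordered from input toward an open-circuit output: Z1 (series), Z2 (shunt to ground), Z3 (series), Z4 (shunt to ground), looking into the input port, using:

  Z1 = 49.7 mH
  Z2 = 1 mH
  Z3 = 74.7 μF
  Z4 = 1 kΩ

Step 1 — Angular frequency: ω = 2π·f = 2π·368 = 2312 rad/s.
Step 2 — Component impedances:
  Z1: Z = jωL = j·2312·0.0497 = 0 + j114.9 Ω
  Z2: Z = jωL = j·2312·0.001 = 0 + j2.312 Ω
  Z3: Z = 1/(jωC) = -j/(ω·C) = 0 - j5.79 Ω
  Z4: Z = R = 1000 Ω
Step 3 — Ladder network (open output): work backward from the far end, alternating series and parallel combinations. Z_in = 0.005346 + j117.2 Ω = 117.2∠90.0° Ω.
Step 4 — Power factor: PF = cos(φ) = Re(Z)/|Z| = 0.005346/117.2 = 4.561e-05.
Step 5 — Type: Im(Z) = 117.2 ⇒ lagging (phase φ = 90.0°).

PF = 4.561e-05 (lagging, φ = 90.0°)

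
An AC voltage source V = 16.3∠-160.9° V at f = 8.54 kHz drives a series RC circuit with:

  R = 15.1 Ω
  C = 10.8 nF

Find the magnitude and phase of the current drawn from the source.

Step 1 — Angular frequency: ω = 2π·f = 2π·8540 = 5.366e+04 rad/s.
Step 2 — Component impedances:
  R: Z = R = 15.1 Ω
  C: Z = 1/(jωC) = -j/(ω·C) = 0 - j1726 Ω
Step 3 — Series combination: Z_total = R + C = 15.1 - j1726 Ω = 1726∠-89.5° Ω.
Step 4 — Source phasor: V = 16.3∠-160.9° V = -15.4 - j5.334 V.
Step 5 — Ohm's law: I = V / Z_total = (-15.4 - j5.334) / (15.1 - j1726) = 0.003013 - j0.008952 A.
Step 6 — Convert to polar: |I| = 0.009446 A, ∠I = -71.4°.

I = 0.009446∠-71.4° A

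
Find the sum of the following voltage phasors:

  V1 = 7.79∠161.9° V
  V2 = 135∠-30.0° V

Step 1 — Convert each phasor to rectangular form:
  V1 = 7.79·(cos(161.9°) + j·sin(161.9°)) = -7.405 + j2.42 V
  V2 = 135·(cos(-30.0°) + j·sin(-30.0°)) = 116.9 - j67.5 V
Step 2 — Sum components: V_total = 109.5 - j65.08 V.
Step 3 — Convert to polar: |V_total| = 127.4 V, ∠V_total = -30.7°.

V_total = 127.4∠-30.7° V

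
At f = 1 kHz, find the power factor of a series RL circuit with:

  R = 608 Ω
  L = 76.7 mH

Step 1 — Angular frequency: ω = 2π·f = 2π·1000 = 6283 rad/s.
Step 2 — Component impedances:
  R: Z = R = 608 Ω
  L: Z = jωL = j·6283·0.0767 = 0 + j481.9 Ω
Step 3 — Series combination: Z_total = R + L = 608 + j481.9 Ω = 775.8∠38.4° Ω.
Step 4 — Power factor: PF = cos(φ) = Re(Z)/|Z| = 608/775.8 = 0.7837.
Step 5 — Type: Im(Z) = 481.9 ⇒ lagging (phase φ = 38.4°).

PF = 0.7837 (lagging, φ = 38.4°)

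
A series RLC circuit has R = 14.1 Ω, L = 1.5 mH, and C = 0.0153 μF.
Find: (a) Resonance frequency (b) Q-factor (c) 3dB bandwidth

Step 1 — Resonance: ω₀ = 1/√(LC) = 1/√(0.0015·1.53e-08) = 2.087e+05 rad/s.
Step 2 — f₀ = ω₀/(2π) = 3.322e+04 Hz.
Step 3 — Series Q: Q = ω₀L/R = 2.087e+05·0.0015/14.1 = 22.21.
Step 4 — Bandwidth: Δω = ω₀/Q = 9400 rad/s; BW = Δω/(2π) = 1496 Hz.

(a) f₀ = 3.322e+04 Hz  (b) Q = 22.21  (c) BW = 1496 Hz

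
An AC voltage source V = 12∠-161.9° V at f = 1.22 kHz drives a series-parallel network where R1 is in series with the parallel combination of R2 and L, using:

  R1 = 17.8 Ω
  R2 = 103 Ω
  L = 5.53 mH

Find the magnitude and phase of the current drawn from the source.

Step 1 — Angular frequency: ω = 2π·f = 2π·1220 = 7665 rad/s.
Step 2 — Component impedances:
  R1: Z = R = 17.8 Ω
  R2: Z = R = 103 Ω
  L: Z = jωL = j·7665·0.00553 = 0 + j42.39 Ω
Step 3 — Parallel branch: R2 || L = 1/(1/R2 + 1/L) = 14.92 + j36.25 Ω.
Step 4 — Series with R1: Z_total = R1 + (R2 || L) = 32.72 + j36.25 Ω = 48.83∠47.9° Ω.
Step 5 — Source phasor: V = 12∠-161.9° V = -11.41 - j3.728 V.
Step 6 — Ohm's law: I = V / Z_total = (-11.41 - j3.728) / (32.72 + j36.25) = -0.2132 + j0.1222 A.
Step 7 — Convert to polar: |I| = 0.2457 A, ∠I = 150.2°.

I = 0.2457∠150.2° A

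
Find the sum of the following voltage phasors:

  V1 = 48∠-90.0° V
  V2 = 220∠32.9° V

Step 1 — Convert each phasor to rectangular form:
  V1 = 48·(cos(-90.0°) + j·sin(-90.0°)) = 0 - j48 V
  V2 = 220·(cos(32.9°) + j·sin(32.9°)) = 184.7 + j119.5 V
Step 2 — Sum components: V_total = 184.7 + j71.5 V.
Step 3 — Convert to polar: |V_total| = 198.1 V, ∠V_total = 21.2°.

V_total = 198.1∠21.2° V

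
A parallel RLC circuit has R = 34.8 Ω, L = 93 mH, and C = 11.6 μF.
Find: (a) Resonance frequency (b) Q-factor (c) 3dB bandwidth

Step 1 — Resonance: ω₀ = 1/√(LC) = 1/√(0.093·1.16e-05) = 962.8 rad/s.
Step 2 — f₀ = ω₀/(2π) = 153.2 Hz.
Step 3 — Parallel Q: Q = R/(ω₀L) = 34.8/(962.8·0.093) = 0.3887.
Step 4 — Bandwidth: Δω = ω₀/Q = 2477 rad/s; BW = Δω/(2π) = 394.3 Hz.

(a) f₀ = 153.2 Hz  (b) Q = 0.3887  (c) BW = 394.3 Hz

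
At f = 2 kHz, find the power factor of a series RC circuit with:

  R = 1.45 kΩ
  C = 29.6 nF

Step 1 — Angular frequency: ω = 2π·f = 2π·2000 = 1.257e+04 rad/s.
Step 2 — Component impedances:
  R: Z = R = 1450 Ω
  C: Z = 1/(jωC) = -j/(ω·C) = 0 - j2688 Ω
Step 3 — Series combination: Z_total = R + C = 1450 - j2688 Ω = 3055∠-61.7° Ω.
Step 4 — Power factor: PF = cos(φ) = Re(Z)/|Z| = 1450/3054.5 = 0.4747.
Step 5 — Type: Im(Z) = -2688 ⇒ leading (phase φ = -61.7°).

PF = 0.4747 (leading, φ = -61.7°)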